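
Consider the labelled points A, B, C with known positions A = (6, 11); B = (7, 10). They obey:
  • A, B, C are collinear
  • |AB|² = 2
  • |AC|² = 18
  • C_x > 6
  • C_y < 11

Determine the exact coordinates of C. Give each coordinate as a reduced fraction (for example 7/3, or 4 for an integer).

1. C_x = 9  [[A, B, C are collinear ⇒ 1x+1y-17=0] ∩ [|C−(6, 11)|²=18]]
2. C_y = 8  [[A, B, C are collinear ⇒ 1x+1y-17=0] ∩ [|C−(6, 11)|²=18]]
   so C = (9, 8)

C = (9, 8)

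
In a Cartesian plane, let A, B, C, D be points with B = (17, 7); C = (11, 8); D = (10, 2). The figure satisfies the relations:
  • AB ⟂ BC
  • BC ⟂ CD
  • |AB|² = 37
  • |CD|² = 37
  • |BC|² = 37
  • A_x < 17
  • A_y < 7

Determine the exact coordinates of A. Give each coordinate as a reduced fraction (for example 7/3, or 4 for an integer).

1. A_x = 16  [[AB ⟂ BC ⇒ 6x-1y-95=0] ∩ [|A−(17, 7)|²=37]]
2. A_y = 1  [[AB ⟂ BC ⇒ 6x-1y-95=0] ∩ [|A−(17, 7)|²=37]]
   so A = (16, 1)

A = (16, 1)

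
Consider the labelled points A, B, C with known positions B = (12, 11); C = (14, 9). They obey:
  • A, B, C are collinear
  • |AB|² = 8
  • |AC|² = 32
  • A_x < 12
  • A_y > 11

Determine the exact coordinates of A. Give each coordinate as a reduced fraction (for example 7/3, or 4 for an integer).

A = (10, 13)

1. A_x = 10  [[A, B, C are collinear ⇒ 2x+2y-46=0] ∩ [|A−(12, 11)|²=8]]
2. A_y = 13  [[A, B, C are collinear ⇒ 2x+2y-46=0] ∩ [|A−(12, 11)|²=8]]
   so A = (10, 13)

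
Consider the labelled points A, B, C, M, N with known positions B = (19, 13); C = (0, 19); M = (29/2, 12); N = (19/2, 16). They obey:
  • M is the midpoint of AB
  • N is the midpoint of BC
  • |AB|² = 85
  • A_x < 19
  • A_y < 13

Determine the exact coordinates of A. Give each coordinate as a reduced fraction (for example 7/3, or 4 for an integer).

1. A_x = 10  [A = 2·M−B = 2·(29/2, 12)−(19, 13)]
2. A_y = 11  [A = 2·M−B = 2·(29/2, 12)−(19, 13)]
   so A = (10, 11)

A = (10, 11)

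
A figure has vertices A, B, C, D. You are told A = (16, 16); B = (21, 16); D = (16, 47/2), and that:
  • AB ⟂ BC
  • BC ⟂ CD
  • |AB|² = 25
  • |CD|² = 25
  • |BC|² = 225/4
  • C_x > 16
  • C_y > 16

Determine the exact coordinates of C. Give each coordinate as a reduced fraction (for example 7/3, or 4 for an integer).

C = (21, 47/2)

1. C_x = 21  [[AB ⟂ BC ⇒ 5x-105=0] ∩ [|C−(16, 47/2)|²=25]]
2. C_y = 47/2  [[AB ⟂ BC ⇒ 5x-105=0] ∩ [|C−(16, 47/2)|²=25]]
   so C = (21, 47/2)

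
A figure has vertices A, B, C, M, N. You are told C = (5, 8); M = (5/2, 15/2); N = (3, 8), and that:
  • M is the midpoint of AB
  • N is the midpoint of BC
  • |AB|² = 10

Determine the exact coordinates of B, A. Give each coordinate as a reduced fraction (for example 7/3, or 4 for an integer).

B = (1, 8)
A = (4, 7)

1. B_x = 1  [B = 2·N−C = 2·(3, 8)−(5, 8)]
2. B_y = 8  [B = 2·N−C = 2·(3, 8)−(5, 8)]
   so B = (1, 8)
3. A_x = 4  [A = 2·M−B = 2·(5/2, 15/2)−(1, 8)]
4. A_y = 7  [A = 2·M−B = 2·(5/2, 15/2)−(1, 8)]
   so A = (4, 7)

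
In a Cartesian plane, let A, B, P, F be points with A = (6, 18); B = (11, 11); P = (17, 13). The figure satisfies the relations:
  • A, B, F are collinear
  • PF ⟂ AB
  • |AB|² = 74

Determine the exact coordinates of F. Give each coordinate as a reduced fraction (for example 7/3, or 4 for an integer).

1. F_x = 447/37  [[A, B, F are collinear ⇒ 7x+5y-132=0] ∩ [PF ⟂ AB ⇒ 5x-7y+6=0]]
2. F_y = 351/37  [[A, B, F are collinear ⇒ 7x+5y-132=0] ∩ [PF ⟂ AB ⇒ 5x-7y+6=0]]
   so F = (447/37, 351/37)

F = (447/37, 351/37)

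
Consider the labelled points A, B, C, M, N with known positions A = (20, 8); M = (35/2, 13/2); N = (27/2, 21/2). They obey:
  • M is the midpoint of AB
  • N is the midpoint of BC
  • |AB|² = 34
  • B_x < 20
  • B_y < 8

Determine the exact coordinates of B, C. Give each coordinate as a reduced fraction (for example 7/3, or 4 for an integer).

B = (15, 5)
C = (12, 16)

1. B_x = 15  [B = 2·M−A = 2·(35/2, 13/2)−(20, 8)]
2. B_y = 5  [B = 2·M−A = 2·(35/2, 13/2)−(20, 8)]
   so B = (15, 5)
3. C_x = 12  [C = 2·N−B = 2·(27/2, 21/2)−(15, 5)]
4. C_y = 16  [C = 2·N−B = 2·(27/2, 21/2)−(15, 5)]
   so C = (12, 16)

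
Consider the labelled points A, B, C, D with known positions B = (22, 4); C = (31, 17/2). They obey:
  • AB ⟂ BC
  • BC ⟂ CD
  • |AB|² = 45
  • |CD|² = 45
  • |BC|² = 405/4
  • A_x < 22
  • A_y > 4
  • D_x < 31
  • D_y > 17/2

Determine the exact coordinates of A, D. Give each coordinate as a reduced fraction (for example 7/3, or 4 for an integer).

A = (19, 10)
D = (28, 29/2)

1. A_x = 19  [[AB ⟂ BC ⇒ -9x-9/2y+216=0] ∩ [|A−(22, 4)|²=45]]
2. A_y = 10  [[AB ⟂ BC ⇒ -9x-9/2y+216=0] ∩ [|A−(22, 4)|²=45]]
   so A = (19, 10)
3. D_x = 28  [[BC ⟂ CD ⇒ 9x+9/2y-1269/4=0] ∩ [|D−(31, 17/2)|²=45]]
4. D_y = 29/2  [[BC ⟂ CD ⇒ 9x+9/2y-1269/4=0] ∩ [|D−(31, 17/2)|²=45]]
   so D = (28, 29/2)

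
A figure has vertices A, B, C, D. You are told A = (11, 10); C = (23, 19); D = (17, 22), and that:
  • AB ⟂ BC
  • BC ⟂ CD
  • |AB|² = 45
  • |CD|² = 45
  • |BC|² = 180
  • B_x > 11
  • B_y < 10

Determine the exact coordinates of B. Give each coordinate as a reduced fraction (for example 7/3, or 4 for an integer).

B = (17, 7)

1. B_x = 17  [[BC ⟂ CD ⇒ 6x-3y-81=0] ∩ [|B−(11, 10)|²=45]]
2. B_y = 7  [[BC ⟂ CD ⇒ 6x-3y-81=0] ∩ [|B−(11, 10)|²=45]]
   so B = (17, 7)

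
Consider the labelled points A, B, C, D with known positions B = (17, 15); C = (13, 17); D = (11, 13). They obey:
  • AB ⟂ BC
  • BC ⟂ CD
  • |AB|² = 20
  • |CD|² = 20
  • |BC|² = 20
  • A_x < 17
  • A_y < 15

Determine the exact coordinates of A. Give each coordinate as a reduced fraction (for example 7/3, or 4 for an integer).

1. A_x = 15  [[AB ⟂ BC ⇒ 4x-2y-38=0] ∩ [|A−(17, 15)|²=20]]
2. A_y = 11  [[AB ⟂ BC ⇒ 4x-2y-38=0] ∩ [|A−(17, 15)|²=20]]
   so A = (15, 11)

A = (15, 11)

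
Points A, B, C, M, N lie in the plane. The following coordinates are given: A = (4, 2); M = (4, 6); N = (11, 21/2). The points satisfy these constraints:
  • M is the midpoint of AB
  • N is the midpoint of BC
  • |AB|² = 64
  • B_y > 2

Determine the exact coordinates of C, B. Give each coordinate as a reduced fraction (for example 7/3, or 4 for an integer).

C = (18, 11)
B = (4, 10)

1. B_x = 4  [B = 2·M−A = 2·(4, 6)−(4, 2)]
2. B_y = 10  [B = 2·M−A = 2·(4, 6)−(4, 2)]
   so B = (4, 10)
3. C_x = 18  [C = 2·N−B = 2·(11, 21/2)−(4, 10)]
4. C_y = 11  [C = 2·N−B = 2·(11, 21/2)−(4, 10)]
   so C = (18, 11)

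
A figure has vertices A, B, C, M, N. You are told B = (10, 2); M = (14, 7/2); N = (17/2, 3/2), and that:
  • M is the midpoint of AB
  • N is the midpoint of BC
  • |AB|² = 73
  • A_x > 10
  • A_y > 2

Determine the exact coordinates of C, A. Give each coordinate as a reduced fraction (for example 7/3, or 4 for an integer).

C = (7, 1)
A = (18, 5)

1. A_x = 18  [A = 2·M−B = 2·(14, 7/2)−(10, 2)]
2. A_y = 5  [A = 2·M−B = 2·(14, 7/2)−(10, 2)]
   so A = (18, 5)
3. C_x = 7  [C = 2·N−B = 2·(17/2, 3/2)−(10, 2)]
4. C_y = 1  [C = 2·N−B = 2·(17/2, 3/2)−(10, 2)]
   so C = (7, 1)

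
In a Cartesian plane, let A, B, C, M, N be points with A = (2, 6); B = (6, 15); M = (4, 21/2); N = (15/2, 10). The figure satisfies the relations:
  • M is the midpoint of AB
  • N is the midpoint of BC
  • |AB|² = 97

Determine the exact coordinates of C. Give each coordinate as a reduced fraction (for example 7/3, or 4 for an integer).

1. C_x = 9  [C = 2·N−B = 2·(15/2, 10)−(6, 15)]
2. C_y = 5  [C = 2·N−B = 2·(15/2, 10)−(6, 15)]
   so C = (9, 5)

C = (9, 5)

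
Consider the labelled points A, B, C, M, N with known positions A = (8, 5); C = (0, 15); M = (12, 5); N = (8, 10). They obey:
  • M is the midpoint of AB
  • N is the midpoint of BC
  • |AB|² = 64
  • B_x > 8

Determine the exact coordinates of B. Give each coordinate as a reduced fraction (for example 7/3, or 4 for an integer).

B = (16, 5)

1. B_x = 16  [B = 2·M−A = 2·(12, 5)−(8, 5)]
2. B_y = 5  [B = 2·M−A = 2·(12, 5)−(8, 5)]
   so B = (16, 5)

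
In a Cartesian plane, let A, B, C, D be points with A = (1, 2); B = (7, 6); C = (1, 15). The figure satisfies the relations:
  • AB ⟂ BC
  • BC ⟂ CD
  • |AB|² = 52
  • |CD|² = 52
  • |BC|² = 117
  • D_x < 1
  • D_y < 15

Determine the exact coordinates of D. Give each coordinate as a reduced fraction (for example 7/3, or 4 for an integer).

D = (-5, 11)

1. D_x = -5  [[BC ⟂ CD ⇒ -6x+9y-129=0] ∩ [|D−(1, 15)|²=52]]
2. D_y = 11  [[BC ⟂ CD ⇒ -6x+9y-129=0] ∩ [|D−(1, 15)|²=52]]
   so D = (-5, 11)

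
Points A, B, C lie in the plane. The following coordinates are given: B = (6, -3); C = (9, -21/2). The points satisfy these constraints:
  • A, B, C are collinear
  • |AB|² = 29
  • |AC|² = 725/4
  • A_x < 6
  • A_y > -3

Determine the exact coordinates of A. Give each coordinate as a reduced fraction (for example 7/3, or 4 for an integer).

A = (4, 2)

1. A_x = 4  [[A, B, C are collinear ⇒ 15/2x+3y-36=0] ∩ [|A−(6, -3)|²=29]]
2. A_y = 2  [[A, B, C are collinear ⇒ 15/2x+3y-36=0] ∩ [|A−(6, -3)|²=29]]
   so A = (4, 2)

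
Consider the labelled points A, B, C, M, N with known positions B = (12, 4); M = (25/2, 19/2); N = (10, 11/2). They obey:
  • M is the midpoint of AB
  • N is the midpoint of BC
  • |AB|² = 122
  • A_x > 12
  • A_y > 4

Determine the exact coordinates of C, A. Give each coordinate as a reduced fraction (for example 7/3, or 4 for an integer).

1. A_x = 13  [A = 2·M−B = 2·(25/2, 19/2)−(12, 4)]
2. A_y = 15  [A = 2·M−B = 2·(25/2, 19/2)−(12, 4)]
   so A = (13, 15)
3. C_x = 8  [C = 2·N−B = 2·(10, 11/2)−(12, 4)]
4. C_y = 7  [C = 2·N−B = 2·(10, 11/2)−(12, 4)]
   so C = (8, 7)

C = (8, 7)
A = (13, 15)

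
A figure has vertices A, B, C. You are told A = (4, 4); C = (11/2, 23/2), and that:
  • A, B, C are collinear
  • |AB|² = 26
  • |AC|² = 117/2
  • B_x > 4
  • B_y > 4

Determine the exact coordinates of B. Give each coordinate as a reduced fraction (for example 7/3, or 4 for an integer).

B = (5, 9)

1. B_x = 5  [[A, B, C are collinear ⇒ 15/2x-3/2y-24=0] ∩ [|B−(4, 4)|²=26]]
2. B_y = 9  [[A, B, C are collinear ⇒ 15/2x-3/2y-24=0] ∩ [|B−(4, 4)|²=26]]
   so B = (5, 9)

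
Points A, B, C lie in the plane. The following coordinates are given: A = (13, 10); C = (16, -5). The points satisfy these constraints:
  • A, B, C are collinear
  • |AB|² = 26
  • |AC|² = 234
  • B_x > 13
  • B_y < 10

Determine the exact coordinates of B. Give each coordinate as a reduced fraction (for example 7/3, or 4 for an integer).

B = (14, 5)

1. B_x = 14  [[A, B, C are collinear ⇒ -15x-3y+225=0] ∩ [|B−(13, 10)|²=26]]
2. B_y = 5  [[A, B, C are collinear ⇒ -15x-3y+225=0] ∩ [|B−(13, 10)|²=26]]
   so B = (14, 5)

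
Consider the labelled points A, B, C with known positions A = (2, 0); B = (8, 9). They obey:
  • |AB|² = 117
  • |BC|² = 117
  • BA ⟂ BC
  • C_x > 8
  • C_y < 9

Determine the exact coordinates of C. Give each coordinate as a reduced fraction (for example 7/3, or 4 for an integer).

1. C_x = 17  [[BA ⟂ BC ⇒ -6x-9y+129=0] ∩ [|C−(8, 9)|²=117]]
2. C_y = 3  [[BA ⟂ BC ⇒ -6x-9y+129=0] ∩ [|C−(8, 9)|²=117]]
   so C = (17, 3)

C = (17, 3)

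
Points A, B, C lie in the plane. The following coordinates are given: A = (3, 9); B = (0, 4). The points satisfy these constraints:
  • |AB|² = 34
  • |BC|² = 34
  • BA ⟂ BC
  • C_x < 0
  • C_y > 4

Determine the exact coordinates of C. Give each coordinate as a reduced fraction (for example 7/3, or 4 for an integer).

1. C_x = -5  [[BA ⟂ BC ⇒ 3x+5y-20=0] ∩ [|C−(0, 4)|²=34]]
2. C_y = 7  [[BA ⟂ BC ⇒ 3x+5y-20=0] ∩ [|C−(0, 4)|²=34]]
   so C = (-5, 7)

C = (-5, 7)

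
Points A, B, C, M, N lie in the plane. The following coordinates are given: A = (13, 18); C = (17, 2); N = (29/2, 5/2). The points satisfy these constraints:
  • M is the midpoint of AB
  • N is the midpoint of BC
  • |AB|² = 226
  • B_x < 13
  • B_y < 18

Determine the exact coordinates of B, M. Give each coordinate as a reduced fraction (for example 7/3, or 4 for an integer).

B = (12, 3)
M = (25/2, 21/2)

1. B_x = 12  [B = 2·N−C = 2·(29/2, 5/2)−(17, 2)]
2. B_y = 3  [B = 2·N−C = 2·(29/2, 5/2)−(17, 2)]
   so B = (12, 3)
3. M_x = 25/2  [2·M = A+B = (13, 18)+(12, 3)]
4. M_y = 21/2  [2·M = A+B = (13, 18)+(12, 3)]
   so M = (25/2, 21/2)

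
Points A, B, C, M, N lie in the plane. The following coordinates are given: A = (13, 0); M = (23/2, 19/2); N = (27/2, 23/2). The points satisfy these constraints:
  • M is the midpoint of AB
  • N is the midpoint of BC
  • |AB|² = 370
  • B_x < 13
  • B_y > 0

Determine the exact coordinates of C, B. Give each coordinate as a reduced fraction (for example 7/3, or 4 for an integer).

1. B_x = 10  [B = 2·M−A = 2·(23/2, 19/2)−(13, 0)]
2. B_y = 19  [B = 2·M−A = 2·(23/2, 19/2)−(13, 0)]
   so B = (10, 19)
3. C_x = 17  [C = 2·N−B = 2·(27/2, 23/2)−(10, 19)]
4. C_y = 4  [C = 2·N−B = 2·(27/2, 23/2)−(10, 19)]
   so C = (17, 4)

C = (17, 4)
B = (10, 19)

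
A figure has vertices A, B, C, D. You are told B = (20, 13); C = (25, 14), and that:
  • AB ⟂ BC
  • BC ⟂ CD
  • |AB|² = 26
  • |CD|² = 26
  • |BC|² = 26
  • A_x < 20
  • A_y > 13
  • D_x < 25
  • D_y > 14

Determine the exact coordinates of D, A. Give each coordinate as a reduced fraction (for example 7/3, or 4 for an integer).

1. D_x = 24  [[BC ⟂ CD ⇒ 5x+1y-139=0] ∩ [|D−(25, 14)|²=26]]
2. D_y = 19  [[BC ⟂ CD ⇒ 5x+1y-139=0] ∩ [|D−(25, 14)|²=26]]
   so D = (24, 19)
3. A_x = 19  [[AB ⟂ BC ⇒ -5x-1y+113=0] ∩ [|A−(20, 13)|²=26]]
4. A_y = 18  [[AB ⟂ BC ⇒ -5x-1y+113=0] ∩ [|A−(20, 13)|²=26]]
   so A = (19, 18)

D = (24, 19)
A = (19, 18)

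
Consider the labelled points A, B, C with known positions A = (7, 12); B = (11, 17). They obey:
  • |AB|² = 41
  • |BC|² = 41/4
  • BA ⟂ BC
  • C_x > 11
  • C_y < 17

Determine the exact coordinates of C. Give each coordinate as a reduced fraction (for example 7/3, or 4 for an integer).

C = (27/2, 15)

1. C_x = 27/2  [[BA ⟂ BC ⇒ -4x-5y+129=0] ∩ [|C−(11, 17)|²=41/4]]
2. C_y = 15  [[BA ⟂ BC ⇒ -4x-5y+129=0] ∩ [|C−(11, 17)|²=41/4]]
   so C = (27/2, 15)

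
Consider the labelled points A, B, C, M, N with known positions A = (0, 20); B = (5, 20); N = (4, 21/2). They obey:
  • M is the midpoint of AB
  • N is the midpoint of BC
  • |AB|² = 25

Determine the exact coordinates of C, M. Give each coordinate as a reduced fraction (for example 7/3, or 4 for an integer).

1. M_x = 5/2  [2·M = A+B = (0, 20)+(5, 20)]
2. M_y = 20  [2·M = A+B = (0, 20)+(5, 20)]
   so M = (5/2, 20)
3. C_x = 3  [C = 2·N−B = 2·(4, 21/2)−(5, 20)]
4. C_y = 1  [C = 2·N−B = 2·(4, 21/2)−(5, 20)]
   so C = (3, 1)

C = (3, 1)
M = (5/2, 20)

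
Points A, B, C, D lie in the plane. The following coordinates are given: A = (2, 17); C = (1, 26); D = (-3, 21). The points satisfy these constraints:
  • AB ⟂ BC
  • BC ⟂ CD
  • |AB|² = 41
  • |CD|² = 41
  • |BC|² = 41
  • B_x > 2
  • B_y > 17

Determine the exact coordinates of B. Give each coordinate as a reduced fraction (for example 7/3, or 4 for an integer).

B = (6, 22)

1. B_x = 6  [[BC ⟂ CD ⇒ 4x+5y-134=0] ∩ [|B−(2, 17)|²=41]]
2. B_y = 22  [[BC ⟂ CD ⇒ 4x+5y-134=0] ∩ [|B−(2, 17)|²=41]]
   so B = (6, 22)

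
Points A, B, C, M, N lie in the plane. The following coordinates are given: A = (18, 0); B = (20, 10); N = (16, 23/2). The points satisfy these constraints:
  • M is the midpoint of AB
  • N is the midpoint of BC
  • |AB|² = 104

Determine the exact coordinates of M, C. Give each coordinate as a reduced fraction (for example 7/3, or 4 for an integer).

1. M_x = 19  [2·M = A+B = (18, 0)+(20, 10)]
2. M_y = 5  [2·M = A+B = (18, 0)+(20, 10)]
   so M = (19, 5)
3. C_x = 12  [C = 2·N−B = 2·(16, 23/2)−(20, 10)]
4. C_y = 13  [C = 2·N−B = 2·(16, 23/2)−(20, 10)]
   so C = (12, 13)

M = (19, 5)
C = (12, 13)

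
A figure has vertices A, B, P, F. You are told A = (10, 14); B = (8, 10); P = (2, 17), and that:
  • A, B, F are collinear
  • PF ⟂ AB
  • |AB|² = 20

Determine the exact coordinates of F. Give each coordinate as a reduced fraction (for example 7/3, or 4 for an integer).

F = (48/5, 66/5)

1. F_x = 48/5  [[A, B, F are collinear ⇒ 4x-2y-12=0] ∩ [PF ⟂ AB ⇒ -2x-4y+72=0]]
2. F_y = 66/5  [[A, B, F are collinear ⇒ 4x-2y-12=0] ∩ [PF ⟂ AB ⇒ -2x-4y+72=0]]
   so F = (48/5, 66/5)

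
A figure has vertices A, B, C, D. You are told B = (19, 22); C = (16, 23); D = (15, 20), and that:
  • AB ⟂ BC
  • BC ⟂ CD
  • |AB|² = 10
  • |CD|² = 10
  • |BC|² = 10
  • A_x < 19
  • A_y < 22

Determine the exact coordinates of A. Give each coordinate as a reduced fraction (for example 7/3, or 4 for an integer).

1. A_x = 18  [[AB ⟂ BC ⇒ 3x-1y-35=0] ∩ [|A−(19, 22)|²=10]]
2. A_y = 19  [[AB ⟂ BC ⇒ 3x-1y-35=0] ∩ [|A−(19, 22)|²=10]]
   so A = (18, 19)

A = (18, 19)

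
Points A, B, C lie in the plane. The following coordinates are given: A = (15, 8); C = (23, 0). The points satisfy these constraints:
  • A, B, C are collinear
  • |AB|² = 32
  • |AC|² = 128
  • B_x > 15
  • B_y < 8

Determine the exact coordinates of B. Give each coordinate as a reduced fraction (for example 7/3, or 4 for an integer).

B = (19, 4)

1. B_x = 19  [[A, B, C are collinear ⇒ -8x-8y+184=0] ∩ [|B−(15, 8)|²=32]]
2. B_y = 4  [[A, B, C are collinear ⇒ -8x-8y+184=0] ∩ [|B−(15, 8)|²=32]]
   so B = (19, 4)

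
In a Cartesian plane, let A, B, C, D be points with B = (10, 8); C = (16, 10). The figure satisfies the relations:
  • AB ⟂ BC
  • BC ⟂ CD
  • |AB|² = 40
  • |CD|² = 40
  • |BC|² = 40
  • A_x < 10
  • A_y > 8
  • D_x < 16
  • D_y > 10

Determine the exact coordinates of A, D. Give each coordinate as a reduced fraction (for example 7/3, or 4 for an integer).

1. A_x = 8  [[AB ⟂ BC ⇒ -6x-2y+76=0] ∩ [|A−(10, 8)|²=40]]
2. A_y = 14  [[AB ⟂ BC ⇒ -6x-2y+76=0] ∩ [|A−(10, 8)|²=40]]
   so A = (8, 14)
3. D_x = 14  [[BC ⟂ CD ⇒ 6x+2y-116=0] ∩ [|D−(16, 10)|²=40]]
4. D_y = 16  [[BC ⟂ CD ⇒ 6x+2y-116=0] ∩ [|D−(16, 10)|²=40]]
   so D = (14, 16)

A = (8, 14)
D = (14, 16)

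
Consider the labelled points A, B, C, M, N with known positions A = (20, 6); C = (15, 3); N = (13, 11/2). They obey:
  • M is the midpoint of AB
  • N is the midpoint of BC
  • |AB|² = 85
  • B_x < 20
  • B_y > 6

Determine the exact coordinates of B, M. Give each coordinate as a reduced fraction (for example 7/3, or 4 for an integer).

1. B_x = 11  [B = 2·N−C = 2·(13, 11/2)−(15, 3)]
2. B_y = 8  [B = 2·N−C = 2·(13, 11/2)−(15, 3)]
   so B = (11, 8)
3. M_x = 31/2  [2·M = A+B = (20, 6)+(11, 8)]
4. M_y = 7  [2·M = A+B = (20, 6)+(11, 8)]
   so M = (31/2, 7)

B = (11, 8)
M = (31/2, 7)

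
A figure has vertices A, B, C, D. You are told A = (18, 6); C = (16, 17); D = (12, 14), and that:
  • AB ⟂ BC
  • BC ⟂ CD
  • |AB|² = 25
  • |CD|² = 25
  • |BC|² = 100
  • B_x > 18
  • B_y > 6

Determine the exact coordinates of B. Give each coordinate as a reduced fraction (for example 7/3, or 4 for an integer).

B = (22, 9)

1. B_x = 22  [[BC ⟂ CD ⇒ 4x+3y-115=0] ∩ [|B−(18, 6)|²=25]]
2. B_y = 9  [[BC ⟂ CD ⇒ 4x+3y-115=0] ∩ [|B−(18, 6)|²=25]]
   so B = (22, 9)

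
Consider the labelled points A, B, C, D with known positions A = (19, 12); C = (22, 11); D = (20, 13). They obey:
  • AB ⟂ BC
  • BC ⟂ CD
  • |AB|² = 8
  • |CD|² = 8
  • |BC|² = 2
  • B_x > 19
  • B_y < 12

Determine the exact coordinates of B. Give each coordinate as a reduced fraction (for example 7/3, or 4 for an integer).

1. B_x = 21  [[BC ⟂ CD ⇒ 2x-2y-22=0] ∩ [|B−(19, 12)|²=8]]
2. B_y = 10  [[BC ⟂ CD ⇒ 2x-2y-22=0] ∩ [|B−(19, 12)|²=8]]
   so B = (21, 10)

B = (21, 10)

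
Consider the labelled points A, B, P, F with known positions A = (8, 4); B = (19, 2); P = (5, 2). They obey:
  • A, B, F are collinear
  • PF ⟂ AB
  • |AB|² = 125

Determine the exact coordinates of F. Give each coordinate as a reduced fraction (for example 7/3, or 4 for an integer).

F = (681/125, 558/125)

1. F_x = 681/125  [[A, B, F are collinear ⇒ 2x+11y-60=0] ∩ [PF ⟂ AB ⇒ 11x-2y-51=0]]
2. F_y = 558/125  [[A, B, F are collinear ⇒ 2x+11y-60=0] ∩ [PF ⟂ AB ⇒ 11x-2y-51=0]]
   so F = (681/125, 558/125)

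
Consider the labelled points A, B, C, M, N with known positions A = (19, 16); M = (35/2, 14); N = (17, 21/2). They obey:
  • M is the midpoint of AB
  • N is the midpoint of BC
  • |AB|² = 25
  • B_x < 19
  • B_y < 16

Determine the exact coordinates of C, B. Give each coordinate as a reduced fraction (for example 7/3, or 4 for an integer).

C = (18, 9)
B = (16, 12)

1. B_x = 16  [B = 2·M−A = 2·(35/2, 14)−(19, 16)]
2. B_y = 12  [B = 2·M−A = 2·(35/2, 14)−(19, 16)]
   so B = (16, 12)
3. C_x = 18  [C = 2·N−B = 2·(17, 21/2)−(16, 12)]
4. C_y = 9  [C = 2·N−B = 2·(17, 21/2)−(16, 12)]
   so C = (18, 9)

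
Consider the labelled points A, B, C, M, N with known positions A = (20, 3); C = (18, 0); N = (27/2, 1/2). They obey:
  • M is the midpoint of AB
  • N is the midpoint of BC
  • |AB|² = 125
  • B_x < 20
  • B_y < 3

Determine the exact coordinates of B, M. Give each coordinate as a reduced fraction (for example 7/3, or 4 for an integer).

1. B_x = 9  [B = 2·N−C = 2·(27/2, 1/2)−(18, 0)]
2. B_y = 1  [B = 2·N−C = 2·(27/2, 1/2)−(18, 0)]
   so B = (9, 1)
3. M_x = 29/2  [2·M = A+B = (20, 3)+(9, 1)]
4. M_y = 2  [2·M = A+B = (20, 3)+(9, 1)]
   so M = (29/2, 2)

B = (9, 1)
M = (29/2, 2)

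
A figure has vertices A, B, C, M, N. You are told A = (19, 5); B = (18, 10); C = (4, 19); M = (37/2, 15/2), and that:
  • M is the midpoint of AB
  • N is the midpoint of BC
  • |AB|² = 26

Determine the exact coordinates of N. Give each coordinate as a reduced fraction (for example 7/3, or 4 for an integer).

1. N_x = 11  [2·N = B+C = (18, 10)+(4, 19)]
2. N_y = 29/2  [2·N = B+C = (18, 10)+(4, 19)]
   so N = (11, 29/2)

N = (11, 29/2)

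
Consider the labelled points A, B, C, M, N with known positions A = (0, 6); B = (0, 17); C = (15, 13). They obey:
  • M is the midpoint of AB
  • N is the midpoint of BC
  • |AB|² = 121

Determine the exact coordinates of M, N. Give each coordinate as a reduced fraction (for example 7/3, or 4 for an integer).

1. M_x = 0  [2·M = A+B = (0, 6)+(0, 17)]
2. M_y = 23/2  [2·M = A+B = (0, 6)+(0, 17)]
   so M = (0, 23/2)
3. N_x = 15/2  [2·N = B+C = (0, 17)+(15, 13)]
4. N_y = 15  [2·N = B+C = (0, 17)+(15, 13)]
   so N = (15/2, 15)

M = (0, 23/2)
N = (15/2, 15)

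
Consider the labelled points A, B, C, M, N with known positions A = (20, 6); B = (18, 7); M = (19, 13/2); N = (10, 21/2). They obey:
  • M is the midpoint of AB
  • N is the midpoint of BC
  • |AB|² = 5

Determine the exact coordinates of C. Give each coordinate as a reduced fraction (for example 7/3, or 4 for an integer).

1. C_x = 2  [C = 2·N−B = 2·(10, 21/2)−(18, 7)]
2. C_y = 14  [C = 2·N−B = 2·(10, 21/2)−(18, 7)]
   so C = (2, 14)

C = (2, 14)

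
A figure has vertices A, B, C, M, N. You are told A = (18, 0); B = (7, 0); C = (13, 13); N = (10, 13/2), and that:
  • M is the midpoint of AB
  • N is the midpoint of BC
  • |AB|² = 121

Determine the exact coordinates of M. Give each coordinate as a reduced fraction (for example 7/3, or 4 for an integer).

1. M_x = 25/2  [2·M = A+B = (18, 0)+(7, 0)]
2. M_y = 0  [2·M = A+B = (18, 0)+(7, 0)]
   so M = (25/2, 0)

M = (25/2, 0)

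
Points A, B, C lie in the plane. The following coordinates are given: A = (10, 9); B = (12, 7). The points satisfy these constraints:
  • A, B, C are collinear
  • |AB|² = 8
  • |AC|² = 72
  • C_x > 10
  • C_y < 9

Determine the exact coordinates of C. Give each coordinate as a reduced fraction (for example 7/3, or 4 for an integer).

C = (16, 3)

1. C_x = 16  [[A, B, C are collinear ⇒ 2x+2y-38=0] ∩ [|C−(10, 9)|²=72]]
2. C_y = 3  [[A, B, C are collinear ⇒ 2x+2y-38=0] ∩ [|C−(10, 9)|²=72]]
   so C = (16, 3)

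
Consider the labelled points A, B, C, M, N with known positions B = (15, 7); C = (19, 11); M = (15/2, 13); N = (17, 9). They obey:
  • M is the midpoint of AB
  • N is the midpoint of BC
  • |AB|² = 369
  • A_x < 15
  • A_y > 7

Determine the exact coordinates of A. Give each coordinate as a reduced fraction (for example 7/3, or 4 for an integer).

A = (0, 19)

1. A_x = 0  [A = 2·M−B = 2·(15/2, 13)−(15, 7)]
2. A_y = 19  [A = 2·M−B = 2·(15/2, 13)−(15, 7)]
   so A = (0, 19)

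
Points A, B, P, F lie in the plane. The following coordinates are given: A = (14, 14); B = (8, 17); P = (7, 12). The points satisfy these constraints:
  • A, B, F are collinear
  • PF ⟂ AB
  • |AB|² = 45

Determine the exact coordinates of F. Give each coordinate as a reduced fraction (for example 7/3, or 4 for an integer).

1. F_x = 46/5  [[A, B, F are collinear ⇒ -3x-6y+126=0] ∩ [PF ⟂ AB ⇒ -6x+3y+6=0]]
2. F_y = 82/5  [[A, B, F are collinear ⇒ -3x-6y+126=0] ∩ [PF ⟂ AB ⇒ -6x+3y+6=0]]
   so F = (46/5, 82/5)

F = (46/5, 82/5)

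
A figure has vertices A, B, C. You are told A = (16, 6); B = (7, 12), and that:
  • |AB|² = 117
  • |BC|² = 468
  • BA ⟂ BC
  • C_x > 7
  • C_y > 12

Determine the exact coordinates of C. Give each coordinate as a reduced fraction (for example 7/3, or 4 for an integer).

C = (19, 30)

1. C_x = 19  [[BA ⟂ BC ⇒ 9x-6y+9=0] ∩ [|C−(7, 12)|²=468]]
2. C_y = 30  [[BA ⟂ BC ⇒ 9x-6y+9=0] ∩ [|C−(7, 12)|²=468]]
   so C = (19, 30)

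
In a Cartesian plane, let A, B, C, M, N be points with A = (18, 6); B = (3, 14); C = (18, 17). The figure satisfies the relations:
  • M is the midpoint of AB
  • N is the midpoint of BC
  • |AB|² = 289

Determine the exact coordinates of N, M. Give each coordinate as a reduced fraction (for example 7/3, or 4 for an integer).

N = (21/2, 31/2)
M = (21/2, 10)

1. M_x = 21/2  [2·M = A+B = (18, 6)+(3, 14)]
2. M_y = 10  [2·M = A+B = (18, 6)+(3, 14)]
   so M = (21/2, 10)
3. N_x = 21/2  [2·N = B+C = (3, 14)+(18, 17)]
4. N_y = 31/2  [2·N = B+C = (3, 14)+(18, 17)]
   so N = (21/2, 31/2)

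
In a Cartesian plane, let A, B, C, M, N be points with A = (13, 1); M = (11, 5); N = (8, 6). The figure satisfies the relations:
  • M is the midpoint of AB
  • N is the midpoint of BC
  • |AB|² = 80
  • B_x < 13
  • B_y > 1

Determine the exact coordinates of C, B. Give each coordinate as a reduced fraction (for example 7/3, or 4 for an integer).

1. B_x = 9  [B = 2·M−A = 2·(11, 5)−(13, 1)]
2. B_y = 9  [B = 2·M−A = 2·(11, 5)−(13, 1)]
   so B = (9, 9)
3. C_x = 7  [C = 2·N−B = 2·(8, 6)−(9, 9)]
4. C_y = 3  [C = 2·N−B = 2·(8, 6)−(9, 9)]
   so C = (7, 3)

C = (7, 3)
B = (9, 9)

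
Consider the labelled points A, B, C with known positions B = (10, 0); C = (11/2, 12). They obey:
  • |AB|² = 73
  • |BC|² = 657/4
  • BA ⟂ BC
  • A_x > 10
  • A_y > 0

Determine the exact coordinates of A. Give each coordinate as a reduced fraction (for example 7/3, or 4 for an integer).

1. A_x = 18  [[BA ⟂ BC ⇒ -9/2x+12y+45=0] ∩ [|A−(10, 0)|²=73]]
2. A_y = 3  [[BA ⟂ BC ⇒ -9/2x+12y+45=0] ∩ [|A−(10, 0)|²=73]]
   so A = (18, 3)

A = (18, 3)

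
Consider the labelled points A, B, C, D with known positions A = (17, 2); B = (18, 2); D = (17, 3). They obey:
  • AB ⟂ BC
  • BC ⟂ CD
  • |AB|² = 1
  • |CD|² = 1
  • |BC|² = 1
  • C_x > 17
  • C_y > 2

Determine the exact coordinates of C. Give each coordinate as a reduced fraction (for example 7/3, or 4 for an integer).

C = (18, 3)

1. C_x = 18  [[AB ⟂ BC ⇒ 1x-18=0] ∩ [|C−(17, 3)|²=1]]
2. C_y = 3  [[AB ⟂ BC ⇒ 1x-18=0] ∩ [|C−(17, 3)|²=1]]
   so C = (18, 3)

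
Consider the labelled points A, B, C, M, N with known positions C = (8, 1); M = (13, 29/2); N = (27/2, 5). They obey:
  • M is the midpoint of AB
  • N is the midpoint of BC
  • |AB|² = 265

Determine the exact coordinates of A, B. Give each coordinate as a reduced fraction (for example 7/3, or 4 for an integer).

1. B_x = 19  [B = 2·N−C = 2·(27/2, 5)−(8, 1)]
2. B_y = 9  [B = 2·N−C = 2·(27/2, 5)−(8, 1)]
   so B = (19, 9)
3. A_x = 7  [A = 2·M−B = 2·(13, 29/2)−(19, 9)]
4. A_y = 20  [A = 2·M−B = 2·(13, 29/2)−(19, 9)]
   so A = (7, 20)

A = (7, 20)
B = (19, 9)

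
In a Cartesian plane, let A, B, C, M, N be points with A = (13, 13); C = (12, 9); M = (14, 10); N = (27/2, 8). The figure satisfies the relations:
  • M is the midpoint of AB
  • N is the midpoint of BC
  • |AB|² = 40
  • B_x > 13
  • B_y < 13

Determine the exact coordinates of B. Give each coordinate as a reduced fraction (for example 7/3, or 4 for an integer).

B = (15, 7)

1. B_x = 15  [B = 2·M−A = 2·(14, 10)−(13, 13)]
2. B_y = 7  [B = 2·M−A = 2·(14, 10)−(13, 13)]
   so B = (15, 7)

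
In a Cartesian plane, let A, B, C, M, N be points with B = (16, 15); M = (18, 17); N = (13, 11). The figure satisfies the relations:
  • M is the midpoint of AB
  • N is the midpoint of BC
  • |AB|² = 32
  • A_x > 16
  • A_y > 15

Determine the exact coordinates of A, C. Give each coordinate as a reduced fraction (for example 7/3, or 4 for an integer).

A = (20, 19)
C = (10, 7)

1. A_x = 20  [A = 2·M−B = 2·(18, 17)−(16, 15)]
2. A_y = 19  [A = 2·M−B = 2·(18, 17)−(16, 15)]
   so A = (20, 19)
3. C_x = 10  [C = 2·N−B = 2·(13, 11)−(16, 15)]
4. C_y = 7  [C = 2·N−B = 2·(13, 11)−(16, 15)]
   so C = (10, 7)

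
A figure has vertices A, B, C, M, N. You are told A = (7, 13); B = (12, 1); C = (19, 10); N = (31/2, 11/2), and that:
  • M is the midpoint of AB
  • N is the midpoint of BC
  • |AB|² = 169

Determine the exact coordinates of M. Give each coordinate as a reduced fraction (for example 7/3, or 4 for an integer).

M = (19/2, 7)

1. M_x = 19/2  [2·M = A+B = (7, 13)+(12, 1)]
2. M_y = 7  [2·M = A+B = (7, 13)+(12, 1)]
   so M = (19/2, 7)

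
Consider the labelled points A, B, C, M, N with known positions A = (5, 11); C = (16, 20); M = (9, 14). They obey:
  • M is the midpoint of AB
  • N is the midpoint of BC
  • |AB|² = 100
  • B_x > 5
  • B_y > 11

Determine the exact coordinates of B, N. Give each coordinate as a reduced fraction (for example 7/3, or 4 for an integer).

1. B_x = 13  [B = 2·M−A = 2·(9, 14)−(5, 11)]
2. B_y = 17  [B = 2·M−A = 2·(9, 14)−(5, 11)]
   so B = (13, 17)
3. N_x = 29/2  [2·N = B+C = (13, 17)+(16, 20)]
4. N_y = 37/2  [2·N = B+C = (13, 17)+(16, 20)]
   so N = (29/2, 37/2)

B = (13, 17)
N = (29/2, 37/2)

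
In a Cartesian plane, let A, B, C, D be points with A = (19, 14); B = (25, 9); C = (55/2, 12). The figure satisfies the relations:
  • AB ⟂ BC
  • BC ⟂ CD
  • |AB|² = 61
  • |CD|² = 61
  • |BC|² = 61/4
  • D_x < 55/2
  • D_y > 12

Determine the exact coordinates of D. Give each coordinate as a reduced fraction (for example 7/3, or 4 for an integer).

1. D_x = 43/2  [[BC ⟂ CD ⇒ 5/2x+3y-419/4=0] ∩ [|D−(55/2, 12)|²=61]]
2. D_y = 17  [[BC ⟂ CD ⇒ 5/2x+3y-419/4=0] ∩ [|D−(55/2, 12)|²=61]]
   so D = (43/2, 17)

D = (43/2, 17)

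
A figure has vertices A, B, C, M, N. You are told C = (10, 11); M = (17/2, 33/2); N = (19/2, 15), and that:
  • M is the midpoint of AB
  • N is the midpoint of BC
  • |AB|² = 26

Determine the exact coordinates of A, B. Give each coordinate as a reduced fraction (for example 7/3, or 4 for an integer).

A = (8, 14)
B = (9, 19)

1. B_x = 9  [B = 2·N−C = 2·(19/2, 15)−(10, 11)]
2. B_y = 19  [B = 2·N−C = 2·(19/2, 15)−(10, 11)]
   so B = (9, 19)
3. A_x = 8  [A = 2·M−B = 2·(17/2, 33/2)−(9, 19)]
4. A_y = 14  [A = 2·M−B = 2·(17/2, 33/2)−(9, 19)]
   so A = (8, 14)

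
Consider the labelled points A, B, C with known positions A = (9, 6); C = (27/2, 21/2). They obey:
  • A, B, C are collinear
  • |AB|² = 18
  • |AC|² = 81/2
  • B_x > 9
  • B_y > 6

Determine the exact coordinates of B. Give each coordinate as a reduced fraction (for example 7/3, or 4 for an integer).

B = (12, 9)

1. B_x = 12  [[A, B, C are collinear ⇒ 9/2x-9/2y-27/2=0] ∩ [|B−(9, 6)|²=18]]
2. B_y = 9  [[A, B, C are collinear ⇒ 9/2x-9/2y-27/2=0] ∩ [|B−(9, 6)|²=18]]
   so B = (12, 9)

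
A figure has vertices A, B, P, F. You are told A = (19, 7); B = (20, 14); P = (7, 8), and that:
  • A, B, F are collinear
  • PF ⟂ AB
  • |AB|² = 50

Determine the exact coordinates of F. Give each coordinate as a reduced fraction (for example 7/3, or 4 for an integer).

1. F_x = 189/10  [[A, B, F are collinear ⇒ -7x+1y+126=0] ∩ [PF ⟂ AB ⇒ 1x+7y-63=0]]
2. F_y = 63/10  [[A, B, F are collinear ⇒ -7x+1y+126=0] ∩ [PF ⟂ AB ⇒ 1x+7y-63=0]]
   so F = (189/10, 63/10)

F = (189/10, 63/10)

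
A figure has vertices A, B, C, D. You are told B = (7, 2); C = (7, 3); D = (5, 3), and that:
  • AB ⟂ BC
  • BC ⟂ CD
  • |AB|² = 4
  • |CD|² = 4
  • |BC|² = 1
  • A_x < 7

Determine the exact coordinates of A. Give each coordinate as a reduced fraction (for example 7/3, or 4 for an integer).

A = (5, 2)

1. A_x = 5  [[AB ⟂ BC ⇒ -1y+2=0] ∩ [|A−(7, 2)|²=4]]
2. A_y = 2  [[AB ⟂ BC ⇒ -1y+2=0] ∩ [|A−(7, 2)|²=4]]
   so A = (5, 2)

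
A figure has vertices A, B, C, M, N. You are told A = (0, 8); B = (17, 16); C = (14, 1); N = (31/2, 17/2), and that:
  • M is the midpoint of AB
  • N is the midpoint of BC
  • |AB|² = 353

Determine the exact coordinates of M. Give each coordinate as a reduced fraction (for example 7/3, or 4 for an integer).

M = (17/2, 12)

1. M_x = 17/2  [2·M = A+B = (0, 8)+(17, 16)]
2. M_y = 12  [2·M = A+B = (0, 8)+(17, 16)]
   so M = (17/2, 12)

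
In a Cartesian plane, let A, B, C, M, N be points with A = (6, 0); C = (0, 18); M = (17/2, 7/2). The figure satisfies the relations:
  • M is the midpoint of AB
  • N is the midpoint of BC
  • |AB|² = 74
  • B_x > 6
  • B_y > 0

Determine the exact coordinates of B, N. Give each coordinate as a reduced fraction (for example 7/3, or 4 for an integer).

1. B_x = 11  [B = 2·M−A = 2·(17/2, 7/2)−(6, 0)]
2. B_y = 7  [B = 2·M−A = 2·(17/2, 7/2)−(6, 0)]
   so B = (11, 7)
3. N_x = 11/2  [2·N = B+C = (11, 7)+(0, 18)]
4. N_y = 25/2  [2·N = B+C = (11, 7)+(0, 18)]
   so N = (11/2, 25/2)

B = (11, 7)
N = (11/2, 25/2)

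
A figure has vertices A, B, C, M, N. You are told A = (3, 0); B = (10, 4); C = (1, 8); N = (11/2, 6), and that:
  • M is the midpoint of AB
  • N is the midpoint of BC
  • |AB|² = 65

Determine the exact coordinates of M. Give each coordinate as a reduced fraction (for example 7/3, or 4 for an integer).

1. M_x = 13/2  [2·M = A+B = (3, 0)+(10, 4)]
2. M_y = 2  [2·M = A+B = (3, 0)+(10, 4)]
   so M = (13/2, 2)

M = (13/2, 2)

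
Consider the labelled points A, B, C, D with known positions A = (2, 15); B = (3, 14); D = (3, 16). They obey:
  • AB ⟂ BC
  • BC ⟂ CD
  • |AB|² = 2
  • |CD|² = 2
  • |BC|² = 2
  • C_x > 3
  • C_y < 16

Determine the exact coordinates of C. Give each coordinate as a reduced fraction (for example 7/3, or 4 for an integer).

1. C_x = 4  [[AB ⟂ BC ⇒ 1x-1y+11=0] ∩ [|C−(3, 16)|²=2]]
2. C_y = 15  [[AB ⟂ BC ⇒ 1x-1y+11=0] ∩ [|C−(3, 16)|²=2]]
   so C = (4, 15)

C = (4, 15)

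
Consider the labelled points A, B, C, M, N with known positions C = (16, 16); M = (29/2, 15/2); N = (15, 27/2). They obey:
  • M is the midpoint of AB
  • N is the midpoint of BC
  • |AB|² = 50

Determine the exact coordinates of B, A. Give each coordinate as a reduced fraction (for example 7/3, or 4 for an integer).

1. B_x = 14  [B = 2·N−C = 2·(15, 27/2)−(16, 16)]
2. B_y = 11  [B = 2·N−C = 2·(15, 27/2)−(16, 16)]
   so B = (14, 11)
3. A_x = 15  [A = 2·M−B = 2·(29/2, 15/2)−(14, 11)]
4. A_y = 4  [A = 2·M−B = 2·(29/2, 15/2)−(14, 11)]
   so A = (15, 4)

B = (14, 11)
A = (15, 4)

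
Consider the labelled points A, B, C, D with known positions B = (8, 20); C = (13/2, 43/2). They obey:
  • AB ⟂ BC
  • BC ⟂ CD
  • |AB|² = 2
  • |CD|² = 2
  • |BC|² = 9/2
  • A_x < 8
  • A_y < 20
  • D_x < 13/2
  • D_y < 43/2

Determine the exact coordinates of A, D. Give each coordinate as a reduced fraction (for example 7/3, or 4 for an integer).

1. A_x = 7  [[AB ⟂ BC ⇒ 3/2x-3/2y+18=0] ∩ [|A−(8, 20)|²=2]]
2. A_y = 19  [[AB ⟂ BC ⇒ 3/2x-3/2y+18=0] ∩ [|A−(8, 20)|²=2]]
   so A = (7, 19)
3. D_x = 11/2  [[BC ⟂ CD ⇒ -3/2x+3/2y-45/2=0] ∩ [|D−(13/2, 43/2)|²=2]]
4. D_y = 41/2  [[BC ⟂ CD ⇒ -3/2x+3/2y-45/2=0] ∩ [|D−(13/2, 43/2)|²=2]]
   so D = (11/2, 41/2)

A = (7, 19)
D = (11/2, 41/2)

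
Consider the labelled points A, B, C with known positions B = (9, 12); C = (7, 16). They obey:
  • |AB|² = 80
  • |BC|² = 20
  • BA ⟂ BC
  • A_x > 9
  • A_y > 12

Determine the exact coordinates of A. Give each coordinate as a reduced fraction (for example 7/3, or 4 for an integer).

1. A_x = 17  [[BA ⟂ BC ⇒ -2x+4y-30=0] ∩ [|A−(9, 12)|²=80]]
2. A_y = 16  [[BA ⟂ BC ⇒ -2x+4y-30=0] ∩ [|A−(9, 12)|²=80]]
   so A = (17, 16)

A = (17, 16)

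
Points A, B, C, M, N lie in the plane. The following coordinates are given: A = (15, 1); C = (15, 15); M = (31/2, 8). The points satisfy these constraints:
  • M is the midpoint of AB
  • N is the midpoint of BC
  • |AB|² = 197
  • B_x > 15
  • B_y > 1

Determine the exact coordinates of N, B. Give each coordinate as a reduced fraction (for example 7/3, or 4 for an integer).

1. B_x = 16  [B = 2·M−A = 2·(31/2, 8)−(15, 1)]
2. B_y = 15  [B = 2·M−A = 2·(31/2, 8)−(15, 1)]
   so B = (16, 15)
3. N_x = 31/2  [2·N = B+C = (16, 15)+(15, 15)]
4. N_y = 15  [2·N = B+C = (16, 15)+(15, 15)]
   so N = (31/2, 15)

N = (31/2, 15)
B = (16, 15)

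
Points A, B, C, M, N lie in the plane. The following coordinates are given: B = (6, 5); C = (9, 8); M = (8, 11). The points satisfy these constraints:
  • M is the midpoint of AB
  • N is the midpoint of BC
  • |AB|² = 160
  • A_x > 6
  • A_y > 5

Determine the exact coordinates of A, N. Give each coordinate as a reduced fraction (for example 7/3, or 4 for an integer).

A = (10, 17)
N = (15/2, 13/2)

1. A_x = 10  [A = 2·M−B = 2·(8, 11)−(6, 5)]
2. A_y = 17  [A = 2·M−B = 2·(8, 11)−(6, 5)]
   so A = (10, 17)
3. N_x = 15/2  [2·N = B+C = (6, 5)+(9, 8)]
4. N_y = 13/2  [2·N = B+C = (6, 5)+(9, 8)]
   so N = (15/2, 13/2)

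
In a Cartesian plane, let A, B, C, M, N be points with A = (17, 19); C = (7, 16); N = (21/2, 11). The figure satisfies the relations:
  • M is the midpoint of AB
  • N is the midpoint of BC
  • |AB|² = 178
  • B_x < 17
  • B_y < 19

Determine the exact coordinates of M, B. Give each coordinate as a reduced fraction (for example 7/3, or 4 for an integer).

M = (31/2, 25/2)
B = (14, 6)

1. B_x = 14  [B = 2·N−C = 2·(21/2, 11)−(7, 16)]
2. B_y = 6  [B = 2·N−C = 2·(21/2, 11)−(7, 16)]
   so B = (14, 6)
3. M_x = 31/2  [2·M = A+B = (17, 19)+(14, 6)]
4. M_y = 25/2  [2·M = A+B = (17, 19)+(14, 6)]
   so M = (31/2, 25/2)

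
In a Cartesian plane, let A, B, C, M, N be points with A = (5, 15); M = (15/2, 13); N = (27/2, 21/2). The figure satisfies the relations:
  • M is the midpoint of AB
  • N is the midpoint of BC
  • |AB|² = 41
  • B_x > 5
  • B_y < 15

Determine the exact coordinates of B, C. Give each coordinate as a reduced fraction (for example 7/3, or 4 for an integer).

B = (10, 11)
C = (17, 10)

1. B_x = 10  [B = 2·M−A = 2·(15/2, 13)−(5, 15)]
2. B_y = 11  [B = 2·M−A = 2·(15/2, 13)−(5, 15)]
   so B = (10, 11)
3. C_x = 17  [C = 2·N−B = 2·(27/2, 21/2)−(10, 11)]
4. C_y = 10  [C = 2·N−B = 2·(27/2, 21/2)−(10, 11)]
   so C = (17, 10)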